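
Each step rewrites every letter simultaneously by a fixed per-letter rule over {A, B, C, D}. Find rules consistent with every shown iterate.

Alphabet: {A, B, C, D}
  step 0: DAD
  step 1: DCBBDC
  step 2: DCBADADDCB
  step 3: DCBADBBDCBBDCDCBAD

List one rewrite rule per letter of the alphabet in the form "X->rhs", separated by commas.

A->BB, B->AD, C->B, D->DC

  step 2 ⇒ step 3: DCBADADDCB ⇒ DC·B·AD·BB·DC·BB·DC·DC·B·AD
    A ↦ BB
    B ↦ AD
    C ↦ B
    D ↦ DC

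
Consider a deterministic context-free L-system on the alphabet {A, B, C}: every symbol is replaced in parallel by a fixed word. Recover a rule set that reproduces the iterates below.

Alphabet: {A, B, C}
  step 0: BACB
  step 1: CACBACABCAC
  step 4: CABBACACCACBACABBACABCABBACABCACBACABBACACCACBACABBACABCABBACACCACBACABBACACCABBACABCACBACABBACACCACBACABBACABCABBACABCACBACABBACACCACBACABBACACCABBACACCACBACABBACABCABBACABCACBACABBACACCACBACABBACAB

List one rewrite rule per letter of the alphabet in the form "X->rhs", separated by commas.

  step 0 ⇒ step 1: BACB ⇒ CAC·BA·CAB·CAC
    A ↦ BA
    B ↦ CAC
    C ↦ CAB

A->BA, B->CAC, C->CAB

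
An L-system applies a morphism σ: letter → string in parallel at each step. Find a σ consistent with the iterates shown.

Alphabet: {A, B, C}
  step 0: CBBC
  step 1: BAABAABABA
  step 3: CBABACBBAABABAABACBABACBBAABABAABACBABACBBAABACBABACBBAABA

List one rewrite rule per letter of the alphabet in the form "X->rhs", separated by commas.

A->CB, B->ABA, C->BA

  step 0 ⇒ step 1: CBBC ⇒ BA·ABA·ABA·BA
    B ↦ ABA
    C ↦ BA
    A ↦ CB  (constrained at step 1)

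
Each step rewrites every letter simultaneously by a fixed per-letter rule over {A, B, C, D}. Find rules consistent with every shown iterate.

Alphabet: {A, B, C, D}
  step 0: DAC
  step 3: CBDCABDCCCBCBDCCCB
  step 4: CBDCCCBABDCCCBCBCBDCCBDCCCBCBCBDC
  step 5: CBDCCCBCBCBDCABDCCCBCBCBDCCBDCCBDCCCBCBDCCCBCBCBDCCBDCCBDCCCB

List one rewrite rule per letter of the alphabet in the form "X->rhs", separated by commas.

A->AB, B->DC, C->CB, D->C

  step 4 ⇒ step 5: CBDCCCBABDCCCBCBCBDCCBDCCCBCBCBDC ⇒ CB·DC·C·CB·CB·CB·DC·AB·DC·C·CB·CB·CB·DC·CB·DC·CB·DC·C·CB·CB·DC·C·CB·CB·CB·DC·CB·DC·CB·DC·C·CB
    A ↦ AB
    B ↦ DC
    C ↦ CB
    D ↦ C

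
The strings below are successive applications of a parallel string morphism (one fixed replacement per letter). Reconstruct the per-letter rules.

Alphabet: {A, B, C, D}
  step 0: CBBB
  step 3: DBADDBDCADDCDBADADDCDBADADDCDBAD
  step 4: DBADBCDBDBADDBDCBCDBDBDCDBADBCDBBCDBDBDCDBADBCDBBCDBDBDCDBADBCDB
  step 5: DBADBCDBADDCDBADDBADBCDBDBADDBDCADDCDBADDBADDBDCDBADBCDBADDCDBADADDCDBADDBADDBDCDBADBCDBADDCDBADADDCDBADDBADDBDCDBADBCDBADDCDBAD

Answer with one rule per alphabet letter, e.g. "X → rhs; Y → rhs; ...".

  step 4 ⇒ step 5: DBADBCDBDBADDBDCBCDBDBDCDBADBCDBBCDBDBDCDBADBCDBBCDBDBDCDBADBCDB ⇒ DB·AD·BC·DB·AD·DC·DB·AD·DB·AD·BC·DB·DB·AD·DB·DC·AD·DC·DB·AD·DB·AD·DB·DC·DB·AD·BC·DB·AD·DC·DB·AD·AD·DC·DB·AD·DB·AD·DB·DC·DB·AD·BC·DB·AD·DC·DB·AD·AD·DC·DB·AD·DB·AD·DB·DC·DB·AD·BC·DB·AD·DC·DB·AD
    A ↦ BC
    B ↦ AD
    C ↦ DC
    D ↦ DB

A->BC, B->AD, C->DC, D->DB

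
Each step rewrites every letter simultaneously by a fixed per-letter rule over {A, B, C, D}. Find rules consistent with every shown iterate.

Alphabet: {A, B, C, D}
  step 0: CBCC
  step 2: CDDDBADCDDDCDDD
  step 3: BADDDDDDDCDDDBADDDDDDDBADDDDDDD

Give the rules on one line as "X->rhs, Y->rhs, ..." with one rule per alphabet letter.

A->D, B->C, C->BAD, D->DD

  step 2 ⇒ step 3: CDDDBADCDDDCDDD ⇒ BAD·DD·DD·DD·C·D·DD·BAD·DD·DD·DD·BAD·DD·DD·DD
    A ↦ D
    B ↦ C
    C ↦ BAD
    D ↦ DD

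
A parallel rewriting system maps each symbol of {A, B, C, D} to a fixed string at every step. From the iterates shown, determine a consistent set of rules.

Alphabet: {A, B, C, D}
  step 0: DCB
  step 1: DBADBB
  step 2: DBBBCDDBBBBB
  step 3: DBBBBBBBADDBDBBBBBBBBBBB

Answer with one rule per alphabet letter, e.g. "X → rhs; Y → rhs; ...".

A->CD, B->BB, C->AD, D->DB

  step 2 ⇒ step 3: DBBBCDDBBBBB ⇒ DB·BB·BB·BB·AD·DB·DB·BB·BB·BB·BB·BB
    B ↦ BB
    C ↦ AD
    D ↦ DB
  step 1 ⇒ step 2: DBADBB ⇒ DB·BB·CD·DB·BB·BB
    A ↦ CD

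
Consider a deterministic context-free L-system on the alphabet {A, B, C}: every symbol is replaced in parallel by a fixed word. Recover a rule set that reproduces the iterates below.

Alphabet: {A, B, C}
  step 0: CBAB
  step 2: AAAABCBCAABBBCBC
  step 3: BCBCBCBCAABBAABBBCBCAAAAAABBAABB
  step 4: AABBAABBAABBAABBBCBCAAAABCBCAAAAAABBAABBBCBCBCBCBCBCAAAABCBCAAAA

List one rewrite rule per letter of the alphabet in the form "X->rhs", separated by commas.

A->BC, B->AA, C->BB

  step 3 ⇒ step 4: BCBCBCBCAABBAABBBCBCAAAAAABBAABB ⇒ AA·BB·AA·BB·AA·BB·AA·BB·BC·BC·AA·AA·BC·BC·AA·AA·AA·BB·AA·BB·BC·BC·BC·BC·BC·BC·AA·AA·BC·BC·AA·AA
    A ↦ BC
    B ↦ AA
    C ↦ BB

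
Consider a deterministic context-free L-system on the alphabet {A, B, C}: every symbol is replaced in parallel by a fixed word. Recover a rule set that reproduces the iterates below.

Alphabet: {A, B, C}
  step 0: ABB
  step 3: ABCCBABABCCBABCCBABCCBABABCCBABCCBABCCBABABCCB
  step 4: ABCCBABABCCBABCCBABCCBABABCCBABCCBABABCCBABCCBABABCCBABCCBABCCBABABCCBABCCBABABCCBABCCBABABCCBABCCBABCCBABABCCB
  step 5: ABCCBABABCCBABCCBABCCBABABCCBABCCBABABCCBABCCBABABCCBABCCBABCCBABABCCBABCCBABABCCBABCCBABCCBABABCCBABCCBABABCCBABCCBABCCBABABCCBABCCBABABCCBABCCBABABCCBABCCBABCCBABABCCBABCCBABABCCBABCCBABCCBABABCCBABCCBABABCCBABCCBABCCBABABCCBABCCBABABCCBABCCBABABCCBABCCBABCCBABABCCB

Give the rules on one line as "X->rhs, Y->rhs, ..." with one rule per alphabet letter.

A->AB, B->CCB, C->AB

  step 4 ⇒ step 5: ABCCBABABCCBABCCBABCCBABABCCBABCCBABABCCBABCCBABABCCBABCCBABCCBABABCCBABCCBABABCCBABCCBABABCCBABCCBABCCBABABCCB ⇒ AB·CCB·AB·AB·CCB·AB·CCB·AB·CCB·AB·AB·CCB·AB·CCB·AB·AB·CCB·AB·CCB·AB·AB·CCB·AB·CCB·AB·CCB·AB·AB·CCB·AB·CCB·AB·AB·CCB·AB·CCB·AB·CCB·AB·AB·CCB·AB·CCB·AB·AB·CCB·AB·CCB·AB·CCB·AB·AB·CCB·AB·CCB·AB·AB·CCB·AB·CCB·AB·AB·CCB·AB·CCB·AB·CCB·AB·AB·CCB·AB·CCB·AB·AB·CCB·AB·CCB·AB·CCB·AB·AB·CCB·AB·CCB·AB·AB·CCB·AB·CCB·AB·CCB·AB·AB·CCB·AB·CCB·AB·AB·CCB·AB·CCB·AB·AB·CCB·AB·CCB·AB·CCB·AB·AB·CCB
    A ↦ AB
    B ↦ CCB
    C ↦ AB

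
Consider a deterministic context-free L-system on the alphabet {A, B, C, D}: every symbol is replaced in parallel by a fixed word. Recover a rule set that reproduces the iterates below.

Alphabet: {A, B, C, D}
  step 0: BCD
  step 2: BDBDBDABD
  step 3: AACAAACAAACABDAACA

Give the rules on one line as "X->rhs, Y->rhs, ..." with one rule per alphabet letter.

  step 2 ⇒ step 3: BDBDBDABD ⇒ AA·CA·AA·CA·AA·CA·BD·AA·CA
    A ↦ BD
    B ↦ AA
    D ↦ CA
    C ↦ A  (constrained at step 0)

A->BD, B->AA, C->A, D->CA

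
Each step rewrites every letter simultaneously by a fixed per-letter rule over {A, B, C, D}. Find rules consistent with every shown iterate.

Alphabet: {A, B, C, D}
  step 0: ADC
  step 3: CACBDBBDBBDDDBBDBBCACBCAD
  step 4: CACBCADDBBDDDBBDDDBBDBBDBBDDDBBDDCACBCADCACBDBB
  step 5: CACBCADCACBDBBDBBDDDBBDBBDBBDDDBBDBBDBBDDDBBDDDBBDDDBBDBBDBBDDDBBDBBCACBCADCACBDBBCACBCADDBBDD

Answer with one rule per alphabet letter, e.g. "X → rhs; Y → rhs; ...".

  step 4 ⇒ step 5: CACBCADDBBDDDBBDDDBBDBBDBBDDDBBDDCACBCADCACBDBB ⇒ CA·CB·CA·D·CA·CB·DBB·DBB·D·D·DBB·DBB·DBB·D·D·DBB·DBB·DBB·D·D·DBB·D·D·DBB·D·D·DBB·DBB·DBB·D·D·DBB·DBB·CA·CB·CA·D·CA·CB·DBB·CA·CB·CA·D·DBB·D·D
    A ↦ CB
    B ↦ D
    C ↦ CA
    D ↦ DBB

A->CB, B->D, C->CA, D->DBB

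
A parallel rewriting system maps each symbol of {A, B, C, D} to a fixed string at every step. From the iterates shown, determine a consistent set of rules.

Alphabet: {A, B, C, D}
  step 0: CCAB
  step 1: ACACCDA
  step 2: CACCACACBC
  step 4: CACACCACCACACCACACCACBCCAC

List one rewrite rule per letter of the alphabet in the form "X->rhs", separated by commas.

A->C, B->DA, C->AC, D->B

  step 1 ⇒ step 2: ACACCDA ⇒ C·AC·C·AC·AC·B·C
    A ↦ C
    C ↦ AC
    D ↦ B
  step 0 ⇒ step 1: CCAB ⇒ AC·AC·C·DA
    B ↦ DA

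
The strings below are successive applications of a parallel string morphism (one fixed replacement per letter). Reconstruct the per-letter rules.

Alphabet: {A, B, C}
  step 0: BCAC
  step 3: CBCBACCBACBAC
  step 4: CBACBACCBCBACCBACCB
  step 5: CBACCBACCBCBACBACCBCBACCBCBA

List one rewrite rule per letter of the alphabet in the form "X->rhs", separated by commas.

  step 4 ⇒ step 5: CBACBACCBCBACCBACCB ⇒ CB·A·C·CB·A·C·CB·CB·A·CB·A·C·CB·CB·A·C·CB·CB·A
    A ↦ C
    B ↦ A
    C ↦ CB

A->C, B->A, C->CB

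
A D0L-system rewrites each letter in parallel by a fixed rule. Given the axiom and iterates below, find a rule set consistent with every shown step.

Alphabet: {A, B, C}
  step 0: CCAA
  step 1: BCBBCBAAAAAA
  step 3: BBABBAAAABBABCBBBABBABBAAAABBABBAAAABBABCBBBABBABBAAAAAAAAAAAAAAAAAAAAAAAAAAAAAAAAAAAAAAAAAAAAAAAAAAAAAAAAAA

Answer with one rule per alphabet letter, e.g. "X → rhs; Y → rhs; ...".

A->AAA, B->BBA, C->BCB

  step 0 ⇒ step 1: CCAA ⇒ BCB·BCB·AAA·AAA
    A ↦ AAA
    C ↦ BCB
    B ↦ BBA  (constrained at step 1)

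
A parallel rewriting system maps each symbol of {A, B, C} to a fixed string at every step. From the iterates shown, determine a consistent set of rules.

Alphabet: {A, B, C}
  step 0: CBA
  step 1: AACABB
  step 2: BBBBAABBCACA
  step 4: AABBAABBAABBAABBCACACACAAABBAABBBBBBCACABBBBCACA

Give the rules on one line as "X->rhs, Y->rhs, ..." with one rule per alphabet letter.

A->BB, B->CA, C->AA

  step 1 ⇒ step 2: AACABB ⇒ BB·BB·AA·BB·CA·CA
    A ↦ BB
    B ↦ CA
    C ↦ AA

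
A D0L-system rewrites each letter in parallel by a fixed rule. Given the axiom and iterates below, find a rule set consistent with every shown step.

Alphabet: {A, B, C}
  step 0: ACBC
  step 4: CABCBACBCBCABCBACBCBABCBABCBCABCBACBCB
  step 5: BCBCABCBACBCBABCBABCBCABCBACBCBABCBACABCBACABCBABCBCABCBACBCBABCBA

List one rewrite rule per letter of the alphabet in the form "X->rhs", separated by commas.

A->C, B->A, C->BCB

  step 4 ⇒ step 5: CABCBACBCBCABCBACBCBABCBABCBCABCBACBCB ⇒ BCB·C·A·BCB·A·C·BCB·A·BCB·A·BCB·C·A·BCB·A·C·BCB·A·BCB·A·C·A·BCB·A·C·A·BCB·A·BCB·C·A·BCB·A·C·BCB·A·BCB·A
    A ↦ C
    B ↦ A
    C ↦ BCB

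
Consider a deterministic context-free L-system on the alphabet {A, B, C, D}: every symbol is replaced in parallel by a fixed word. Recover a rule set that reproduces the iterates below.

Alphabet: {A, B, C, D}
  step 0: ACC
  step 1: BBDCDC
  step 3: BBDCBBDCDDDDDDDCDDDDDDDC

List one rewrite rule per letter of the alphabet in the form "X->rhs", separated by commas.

A->BB, B->AC, C->DC, D->DD

  step 0 ⇒ step 1: ACC ⇒ BB·DC·DC
    A ↦ BB
    C ↦ DC
    B ↦ AC  (constrained at step 1)
    D ↦ DD  (constrained at step 1)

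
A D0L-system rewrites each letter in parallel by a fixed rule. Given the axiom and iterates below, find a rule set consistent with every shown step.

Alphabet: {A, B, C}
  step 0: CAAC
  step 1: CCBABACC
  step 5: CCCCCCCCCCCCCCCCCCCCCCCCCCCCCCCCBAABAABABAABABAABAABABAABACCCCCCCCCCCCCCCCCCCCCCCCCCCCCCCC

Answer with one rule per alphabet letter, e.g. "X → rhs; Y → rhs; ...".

A->BA, B->A, C->CC

  step 0 ⇒ step 1: CAAC ⇒ CC·BA·BA·CC
    A ↦ BA
    C ↦ CC
    B ↦ A  (constrained at step 1)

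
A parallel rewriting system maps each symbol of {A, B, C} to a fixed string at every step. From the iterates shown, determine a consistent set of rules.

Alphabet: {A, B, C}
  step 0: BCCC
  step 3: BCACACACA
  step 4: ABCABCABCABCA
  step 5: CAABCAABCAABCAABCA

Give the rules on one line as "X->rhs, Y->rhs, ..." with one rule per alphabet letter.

  step 4 ⇒ step 5: ABCABCABCABCA ⇒ CA·A·B·CA·A·B·CA·A·B·CA·A·B·CA
    A ↦ CA
    B ↦ A
    C ↦ B

A->CA, B->A, C->B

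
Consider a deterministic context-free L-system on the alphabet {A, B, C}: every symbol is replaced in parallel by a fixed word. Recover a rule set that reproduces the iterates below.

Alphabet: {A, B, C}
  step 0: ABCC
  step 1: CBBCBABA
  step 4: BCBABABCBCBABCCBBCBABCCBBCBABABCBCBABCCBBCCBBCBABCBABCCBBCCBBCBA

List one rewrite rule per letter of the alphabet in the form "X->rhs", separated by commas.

  step 0 ⇒ step 1: ABCC ⇒ CB·BC·BA·BA
    A ↦ CB
    B ↦ BC
    C ↦ BA

A->CB, B->BC, C->BA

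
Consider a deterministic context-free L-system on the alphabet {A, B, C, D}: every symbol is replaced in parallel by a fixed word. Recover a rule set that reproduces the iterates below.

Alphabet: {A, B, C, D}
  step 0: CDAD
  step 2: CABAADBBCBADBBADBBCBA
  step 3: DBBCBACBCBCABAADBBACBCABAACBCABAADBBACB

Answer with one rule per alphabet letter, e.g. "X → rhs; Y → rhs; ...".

  step 2 ⇒ step 3: CABAADBBCBADBBADBBCBA ⇒ DBB·CB·A·CB·CB·CAB·A·A·DBB·A·CB·CAB·A·A·CB·CAB·A·A·DBB·A·CB
    A ↦ CB
    B ↦ A
    C ↦ DBB
    D ↦ CAB

A->CB, B->A, C->DBB, D->CAB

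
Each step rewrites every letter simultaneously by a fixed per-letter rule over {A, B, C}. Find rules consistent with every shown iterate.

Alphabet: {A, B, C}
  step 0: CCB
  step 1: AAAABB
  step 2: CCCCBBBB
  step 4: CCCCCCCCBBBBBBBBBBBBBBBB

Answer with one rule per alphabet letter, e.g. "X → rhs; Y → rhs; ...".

  step 1 ⇒ step 2: AAAABB ⇒ C·C·C·C·BB·BB
    A ↦ C
    B ↦ BB
  step 0 ⇒ step 1: CCB ⇒ AA·AA·BB
    C ↦ AA

A->C, B->BB, C->AA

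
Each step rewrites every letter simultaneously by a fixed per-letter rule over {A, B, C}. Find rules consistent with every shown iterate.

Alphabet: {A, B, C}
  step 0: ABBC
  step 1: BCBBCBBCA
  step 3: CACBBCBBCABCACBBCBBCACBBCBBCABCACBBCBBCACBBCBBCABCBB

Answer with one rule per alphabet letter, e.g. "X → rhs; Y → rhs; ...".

A->B, B->CBB, C->CA

  step 0 ⇒ step 1: ABBC ⇒ B·CBB·CBB·CA
    A ↦ B
    B ↦ CBB
    C ↦ CA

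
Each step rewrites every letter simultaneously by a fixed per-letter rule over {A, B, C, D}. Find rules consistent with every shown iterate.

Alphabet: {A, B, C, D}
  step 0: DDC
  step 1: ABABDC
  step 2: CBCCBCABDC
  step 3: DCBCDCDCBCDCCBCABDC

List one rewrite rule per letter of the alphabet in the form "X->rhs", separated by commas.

  step 2 ⇒ step 3: CBCCBCABDC ⇒ DC·BC·DC·DC·BC·DC·C·BC·AB·DC
    A ↦ C
    B ↦ BC
    C ↦ DC
    D ↦ AB

A->C, B->BC, C->DC, D->AB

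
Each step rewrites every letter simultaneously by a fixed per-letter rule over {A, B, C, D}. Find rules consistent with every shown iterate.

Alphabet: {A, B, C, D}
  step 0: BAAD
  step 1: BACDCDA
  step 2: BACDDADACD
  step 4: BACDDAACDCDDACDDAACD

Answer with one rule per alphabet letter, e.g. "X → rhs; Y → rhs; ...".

A->CD, B->BA, C->D, D->A

  step 1 ⇒ step 2: BACDCDA ⇒ BA·CD·D·A·D·A·CD
    A ↦ CD
    B ↦ BA
    C ↦ D
    D ↦ A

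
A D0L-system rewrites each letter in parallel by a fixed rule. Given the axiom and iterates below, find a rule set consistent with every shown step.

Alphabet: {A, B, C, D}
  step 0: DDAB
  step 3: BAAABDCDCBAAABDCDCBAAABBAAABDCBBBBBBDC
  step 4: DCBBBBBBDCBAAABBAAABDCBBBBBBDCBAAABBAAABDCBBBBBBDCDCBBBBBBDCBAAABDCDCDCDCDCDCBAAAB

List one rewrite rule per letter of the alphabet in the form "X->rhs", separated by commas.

  step 3 ⇒ step 4: BAAABDCDCBAAABDCDCBAAABBAAABDCBBBBBBDC ⇒ DC·BB·BB·BB·DC·BA·AAB·BA·AAB·DC·BB·BB·BB·DC·BA·AAB·BA·AAB·DC·BB·BB·BB·DC·DC·BB·BB·BB·DC·BA·AAB·DC·DC·DC·DC·DC·DC·BA·AAB
    A ↦ BB
    B ↦ DC
    C ↦ AAB
    D ↦ BA

A->BB, B->DC, C->AAB, D->BA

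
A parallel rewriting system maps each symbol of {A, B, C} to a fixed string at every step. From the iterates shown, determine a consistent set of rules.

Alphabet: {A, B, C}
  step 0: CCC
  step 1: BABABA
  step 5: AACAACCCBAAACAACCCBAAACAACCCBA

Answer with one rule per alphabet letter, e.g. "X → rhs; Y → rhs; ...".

A->C, B->AA, C->BA

  step 0 ⇒ step 1: CCC ⇒ BA·BA·BA
    C ↦ BA
    A ↦ C  (constrained at step 1)
    B ↦ AA  (constrained at step 1)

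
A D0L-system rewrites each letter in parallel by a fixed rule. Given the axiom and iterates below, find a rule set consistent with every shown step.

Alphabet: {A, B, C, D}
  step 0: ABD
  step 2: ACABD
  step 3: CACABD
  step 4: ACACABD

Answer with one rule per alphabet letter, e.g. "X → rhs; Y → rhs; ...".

  step 3 ⇒ step 4: CACABD ⇒ A·C·A·C·A·BD
    A ↦ C
    B ↦ A
    C ↦ A
    D ↦ BD

A->C, B->A, C->A, D->BD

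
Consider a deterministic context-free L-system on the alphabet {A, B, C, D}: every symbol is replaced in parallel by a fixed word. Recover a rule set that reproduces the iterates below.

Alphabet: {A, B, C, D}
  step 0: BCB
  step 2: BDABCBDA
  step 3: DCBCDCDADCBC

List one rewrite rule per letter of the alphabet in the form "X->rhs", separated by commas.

A->C, B->DC, C->DA, D->B

  step 2 ⇒ step 3: BDABCBDA ⇒ DC·B·C·DC·DA·DC·B·C
    A ↦ C
    B ↦ DC
    C ↦ DA
    D ↦ B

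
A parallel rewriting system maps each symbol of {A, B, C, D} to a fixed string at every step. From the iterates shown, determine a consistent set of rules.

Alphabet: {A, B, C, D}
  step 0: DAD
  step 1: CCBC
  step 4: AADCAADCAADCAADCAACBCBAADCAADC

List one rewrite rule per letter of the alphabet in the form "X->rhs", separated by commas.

  step 0 ⇒ step 1: DAD ⇒ C·CB·C
    A ↦ CB
    D ↦ C
    B ↦ DC  (constrained at step 1)
    C ↦ AA  (constrained at step 1)

A->CB, B->DC, C->AA, D->C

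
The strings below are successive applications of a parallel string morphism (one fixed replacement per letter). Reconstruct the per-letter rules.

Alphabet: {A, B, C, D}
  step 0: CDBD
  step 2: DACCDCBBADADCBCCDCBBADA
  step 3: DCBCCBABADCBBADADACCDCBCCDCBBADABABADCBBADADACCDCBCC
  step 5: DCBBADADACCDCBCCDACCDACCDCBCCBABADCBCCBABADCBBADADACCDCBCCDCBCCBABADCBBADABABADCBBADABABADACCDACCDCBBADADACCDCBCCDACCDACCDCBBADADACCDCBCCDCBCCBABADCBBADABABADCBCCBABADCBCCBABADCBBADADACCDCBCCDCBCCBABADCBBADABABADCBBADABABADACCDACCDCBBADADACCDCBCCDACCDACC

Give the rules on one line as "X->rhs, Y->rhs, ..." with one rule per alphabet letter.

  step 2 ⇒ step 3: DACCDCBBADADCBCCDCBBADA ⇒ DCB·CC·BA·BA·DCB·BA·DA·DA·CC·DCB·CC·DCB·BA·DA·BA·BA·DCB·BA·DA·DA·CC·DCB·CC
    A ↦ CC
    B ↦ DA
    C ↦ BA
    D ↦ DCB

A->CC, B->DA, C->BA, D->DCB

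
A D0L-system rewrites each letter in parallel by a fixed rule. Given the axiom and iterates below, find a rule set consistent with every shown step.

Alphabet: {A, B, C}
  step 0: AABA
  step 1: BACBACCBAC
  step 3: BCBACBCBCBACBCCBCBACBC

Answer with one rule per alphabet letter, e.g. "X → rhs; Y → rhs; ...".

  step 0 ⇒ step 1: AABA ⇒ BAC·BAC·C·BAC
    A ↦ BAC
    B ↦ C
    C ↦ B  (constrained at step 1)

A->BAC, B->C, C->B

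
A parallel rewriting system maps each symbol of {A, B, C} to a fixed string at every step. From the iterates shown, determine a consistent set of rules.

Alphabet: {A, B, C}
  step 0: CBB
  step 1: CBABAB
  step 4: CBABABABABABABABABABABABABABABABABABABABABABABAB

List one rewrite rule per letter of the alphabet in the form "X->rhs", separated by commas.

A->AB, B->AB, C->CB

  step 0 ⇒ step 1: CBB ⇒ CB·AB·AB
    B ↦ AB
    C ↦ CB
    A ↦ AB  (constrained at step 1)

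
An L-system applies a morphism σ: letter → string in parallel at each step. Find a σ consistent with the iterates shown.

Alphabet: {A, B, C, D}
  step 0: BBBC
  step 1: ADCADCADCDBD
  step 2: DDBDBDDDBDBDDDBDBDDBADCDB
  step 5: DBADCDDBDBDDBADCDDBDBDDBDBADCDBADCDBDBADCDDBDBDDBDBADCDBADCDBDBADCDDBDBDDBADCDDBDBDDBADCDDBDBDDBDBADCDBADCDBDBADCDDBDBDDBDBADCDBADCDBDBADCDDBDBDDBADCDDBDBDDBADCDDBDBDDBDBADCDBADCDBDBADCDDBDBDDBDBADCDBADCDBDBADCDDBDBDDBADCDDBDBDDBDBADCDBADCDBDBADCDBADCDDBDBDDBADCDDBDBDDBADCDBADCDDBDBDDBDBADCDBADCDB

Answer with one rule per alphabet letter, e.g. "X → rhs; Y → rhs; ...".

A->D, B->ADC, C->DBD, D->DB

  step 1 ⇒ step 2: ADCADCADCDBD ⇒ D·DB·DBD·D·DB·DBD·D·DB·DBD·DB·ADC·DB
    A ↦ D
    B ↦ ADC
    C ↦ DBD
    D ↦ DB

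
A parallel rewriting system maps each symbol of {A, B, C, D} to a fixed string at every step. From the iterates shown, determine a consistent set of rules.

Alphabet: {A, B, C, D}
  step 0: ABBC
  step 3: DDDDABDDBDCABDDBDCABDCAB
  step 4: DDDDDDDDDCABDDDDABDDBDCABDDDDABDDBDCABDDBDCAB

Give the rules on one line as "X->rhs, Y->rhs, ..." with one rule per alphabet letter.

A->DC, B->AB, C->B, D->DD

  step 3 ⇒ step 4: DDDDABDDBDCABDDBDCABDCAB ⇒ DD·DD·DD·DD·DC·AB·DD·DD·AB·DD·B·DC·AB·DD·DD·AB·DD·B·DC·AB·DD·B·DC·AB
    A ↦ DC
    B ↦ AB
    C ↦ B
    D ↦ DD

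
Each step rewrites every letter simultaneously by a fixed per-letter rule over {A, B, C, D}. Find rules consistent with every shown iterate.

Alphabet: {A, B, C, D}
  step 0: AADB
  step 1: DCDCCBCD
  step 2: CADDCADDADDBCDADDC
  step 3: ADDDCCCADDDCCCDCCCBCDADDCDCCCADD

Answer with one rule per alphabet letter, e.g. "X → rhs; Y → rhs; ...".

A->DC, B->BCD, C->ADD, D->C

  step 2 ⇒ step 3: CADDCADDADDBCDADDC ⇒ ADD·DC·C·C·ADD·DC·C·C·DC·C·C·BCD·ADD·C·DC·C·C·ADD
    A ↦ DC
    B ↦ BCD
    C ↦ ADD
    D ↦ C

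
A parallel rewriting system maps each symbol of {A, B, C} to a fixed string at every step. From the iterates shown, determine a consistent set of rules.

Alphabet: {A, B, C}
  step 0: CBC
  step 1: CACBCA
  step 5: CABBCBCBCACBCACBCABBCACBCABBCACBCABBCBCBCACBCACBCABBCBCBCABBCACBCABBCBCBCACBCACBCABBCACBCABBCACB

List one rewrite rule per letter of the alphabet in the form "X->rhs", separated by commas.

A->BB, B->CB, C->CA

  step 0 ⇒ step 1: CBC ⇒ CA·CB·CA
    B ↦ CB
    C ↦ CA
    A ↦ BB  (constrained at step 1)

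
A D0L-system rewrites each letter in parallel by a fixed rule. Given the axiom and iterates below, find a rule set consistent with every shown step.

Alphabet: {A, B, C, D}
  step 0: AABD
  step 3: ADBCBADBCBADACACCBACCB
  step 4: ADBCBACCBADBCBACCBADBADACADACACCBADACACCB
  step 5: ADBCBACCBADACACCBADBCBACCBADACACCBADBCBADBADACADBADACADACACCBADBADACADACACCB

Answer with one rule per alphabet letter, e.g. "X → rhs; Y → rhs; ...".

  step 4 ⇒ step 5: ADBCBACCBADBCBACCBADBADACADACACCBADACACCB ⇒ AD·B·CB·AC·CB·AD·AC·AC·CB·AD·B·CB·AC·CB·AD·AC·AC·CB·AD·B·CB·AD·B·AD·AC·AD·B·AD·AC·AD·AC·AC·CB·AD·B·AD·AC·AD·AC·AC·CB
    A ↦ AD
    B ↦ CB
    C ↦ AC
    D ↦ B

A->AD, B->CB, C->AC, D->B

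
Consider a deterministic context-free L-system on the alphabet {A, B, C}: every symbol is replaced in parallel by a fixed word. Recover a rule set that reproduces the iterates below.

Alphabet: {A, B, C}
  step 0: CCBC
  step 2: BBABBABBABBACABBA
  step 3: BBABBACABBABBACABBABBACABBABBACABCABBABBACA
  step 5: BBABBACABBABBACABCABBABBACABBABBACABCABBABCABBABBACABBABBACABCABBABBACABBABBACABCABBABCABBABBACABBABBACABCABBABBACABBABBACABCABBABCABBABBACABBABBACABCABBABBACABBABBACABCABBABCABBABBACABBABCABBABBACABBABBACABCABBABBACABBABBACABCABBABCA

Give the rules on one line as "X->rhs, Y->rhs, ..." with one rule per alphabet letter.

  step 2 ⇒ step 3: BBABBABBABBACABBA ⇒ BBA·BBA·CA·BBA·BBA·CA·BBA·BBA·CA·BBA·BBA·CA·B·CA·BBA·BBA·CA
    A ↦ CA
    B ↦ BBA
    C ↦ B

A->CA, B->BBA, C->B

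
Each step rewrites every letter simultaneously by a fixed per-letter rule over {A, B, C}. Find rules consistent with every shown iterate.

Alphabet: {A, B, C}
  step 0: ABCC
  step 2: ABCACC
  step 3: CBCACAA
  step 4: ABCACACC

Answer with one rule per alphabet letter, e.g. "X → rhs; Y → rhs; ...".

  step 3 ⇒ step 4: CBCACAA ⇒ A·BC·A·C·A·C·C
    A ↦ C
    B ↦ BC
    C ↦ A

A->C, B->BC, C->A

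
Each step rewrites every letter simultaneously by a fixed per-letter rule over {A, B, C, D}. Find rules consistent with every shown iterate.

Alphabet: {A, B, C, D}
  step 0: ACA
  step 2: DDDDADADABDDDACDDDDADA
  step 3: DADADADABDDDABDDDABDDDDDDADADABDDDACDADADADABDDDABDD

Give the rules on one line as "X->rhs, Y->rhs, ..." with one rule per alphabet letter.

  step 2 ⇒ step 3: DDDDADADABDDDACDDDDADA ⇒ DA·DA·DA·DA·BDD·DA·BDD·DA·BDD·DDD·DA·DA·DA·BDD·DAC·DA·DA·DA·DA·BDD·DA·BDD
    A ↦ BDD
    B ↦ DDD
    C ↦ DAC
    D ↦ DA

A->BDD, B->DDD, C->DAC, D->DA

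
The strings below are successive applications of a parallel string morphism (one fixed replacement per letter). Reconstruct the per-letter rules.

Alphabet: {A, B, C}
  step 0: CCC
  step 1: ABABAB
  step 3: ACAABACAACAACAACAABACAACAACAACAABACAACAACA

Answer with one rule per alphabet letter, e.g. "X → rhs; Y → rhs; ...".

  step 0 ⇒ step 1: CCC ⇒ AB·AB·AB
    C ↦ AB
    A ↦ ACA  (constrained at step 1)
    B ↦ AA  (constrained at step 1)

A->ACA, B->AA, C->AB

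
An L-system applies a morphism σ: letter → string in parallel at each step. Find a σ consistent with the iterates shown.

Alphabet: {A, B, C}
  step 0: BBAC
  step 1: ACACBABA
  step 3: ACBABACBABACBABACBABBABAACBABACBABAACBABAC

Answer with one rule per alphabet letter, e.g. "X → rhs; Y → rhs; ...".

A->BAB, B->AC, C->A

  step 0 ⇒ step 1: BBAC ⇒ AC·AC·BAB·A
    A ↦ BAB
    B ↦ AC
    C ↦ A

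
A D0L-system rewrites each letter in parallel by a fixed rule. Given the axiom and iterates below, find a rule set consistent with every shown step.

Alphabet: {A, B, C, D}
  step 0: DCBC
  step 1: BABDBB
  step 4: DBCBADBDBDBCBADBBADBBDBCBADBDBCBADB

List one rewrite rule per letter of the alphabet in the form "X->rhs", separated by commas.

A->C, B->DB, C->B, D->BA

  step 0 ⇒ step 1: DCBC ⇒ BA·B·DB·B
    B ↦ DB
    C ↦ B
    D ↦ BA
    A ↦ C  (constrained at step 1)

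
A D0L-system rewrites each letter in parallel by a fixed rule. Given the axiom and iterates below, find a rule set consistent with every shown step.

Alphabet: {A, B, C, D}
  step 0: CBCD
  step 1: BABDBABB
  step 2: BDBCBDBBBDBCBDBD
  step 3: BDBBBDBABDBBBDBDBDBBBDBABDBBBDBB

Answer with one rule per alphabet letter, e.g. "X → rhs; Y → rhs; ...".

  step 2 ⇒ step 3: BDBCBDBBBDBCBDBD ⇒ BD·BB·BD·BA·BD·BB·BD·BD·BD·BB·BD·BA·BD·BB·BD·BB
    B ↦ BD
    C ↦ BA
    D ↦ BB
  step 1 ⇒ step 2: BABDBABB ⇒ BD·BC·BD·BB·BD·BC·BD·BD
    A ↦ BC

A->BC, B->BD, C->BA, D->BB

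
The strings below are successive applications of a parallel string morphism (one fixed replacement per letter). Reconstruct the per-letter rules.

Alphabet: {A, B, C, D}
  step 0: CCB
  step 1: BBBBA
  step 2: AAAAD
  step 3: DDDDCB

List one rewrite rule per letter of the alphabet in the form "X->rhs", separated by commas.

A->D, B->A, C->BB, D->CB

  step 2 ⇒ step 3: AAAAD ⇒ D·D·D·D·CB
    A ↦ D
    D ↦ CB
  step 0 ⇒ step 1: CCB ⇒ BB·BB·A
    B ↦ A
  step 0 ⇒ step 1: CCB ⇒ BB·BB·A
    C ↦ BB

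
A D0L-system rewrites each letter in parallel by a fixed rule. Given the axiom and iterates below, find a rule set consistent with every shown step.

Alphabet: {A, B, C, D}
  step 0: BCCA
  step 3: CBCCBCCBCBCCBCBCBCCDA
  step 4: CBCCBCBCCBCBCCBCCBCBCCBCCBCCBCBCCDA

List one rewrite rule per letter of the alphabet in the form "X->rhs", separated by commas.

  step 3 ⇒ step 4: CBCCBCCBCBCCBCBCBCCDA ⇒ CB·C·CB·CB·C·CB·CB·C·CB·C·CB·CB·C·CB·C·CB·C·CB·CB·CC·DA
    A ↦ DA
    B ↦ C
    C ↦ CB
    D ↦ CC

A->DA, B->C, C->CB, D->CC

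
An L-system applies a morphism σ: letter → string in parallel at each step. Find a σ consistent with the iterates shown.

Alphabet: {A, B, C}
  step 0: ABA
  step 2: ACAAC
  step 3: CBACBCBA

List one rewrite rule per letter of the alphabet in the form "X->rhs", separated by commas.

  step 2 ⇒ step 3: ACAAC ⇒ CB·A·CB·CB·A
    A ↦ CB
    C ↦ A
    B ↦ C  (constrained at step 0)

A->CB, B->C, C->A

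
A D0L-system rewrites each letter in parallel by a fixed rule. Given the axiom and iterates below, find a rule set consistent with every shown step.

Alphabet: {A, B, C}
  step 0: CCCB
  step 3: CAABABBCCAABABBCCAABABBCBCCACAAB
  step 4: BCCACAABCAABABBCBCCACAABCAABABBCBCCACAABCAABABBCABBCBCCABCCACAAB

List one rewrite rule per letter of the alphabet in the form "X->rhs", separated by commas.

A->CA, B->AB, C->BC

  step 3 ⇒ step 4: CAABABBCCAABABBCCAABABBCBCCACAAB ⇒ BC·CA·CA·AB·CA·AB·AB·BC·BC·CA·CA·AB·CA·AB·AB·BC·BC·CA·CA·AB·CA·AB·AB·BC·AB·BC·BC·CA·BC·CA·CA·AB
    A ↦ CA
    B ↦ AB
    C ↦ BC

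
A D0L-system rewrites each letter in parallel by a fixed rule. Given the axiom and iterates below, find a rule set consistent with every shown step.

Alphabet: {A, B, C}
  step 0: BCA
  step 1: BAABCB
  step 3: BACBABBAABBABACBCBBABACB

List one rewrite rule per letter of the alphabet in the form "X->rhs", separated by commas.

  step 0 ⇒ step 1: BCA ⇒ BA·AB·CB
    A ↦ CB
    B ↦ BA
    C ↦ AB

A->CB, B->BA, C->AB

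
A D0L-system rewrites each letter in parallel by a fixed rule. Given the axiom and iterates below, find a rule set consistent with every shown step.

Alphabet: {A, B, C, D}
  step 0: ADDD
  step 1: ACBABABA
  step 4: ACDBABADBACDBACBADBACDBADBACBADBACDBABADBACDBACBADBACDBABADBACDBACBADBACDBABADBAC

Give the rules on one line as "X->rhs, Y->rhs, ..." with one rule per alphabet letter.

A->AC, B->DB, C->DBA, D->BA

  step 0 ⇒ step 1: ADDD ⇒ AC·BA·BA·BA
    A ↦ AC
    D ↦ BA
    B ↦ DB  (constrained at step 1)
    C ↦ DBA  (constrained at step 1)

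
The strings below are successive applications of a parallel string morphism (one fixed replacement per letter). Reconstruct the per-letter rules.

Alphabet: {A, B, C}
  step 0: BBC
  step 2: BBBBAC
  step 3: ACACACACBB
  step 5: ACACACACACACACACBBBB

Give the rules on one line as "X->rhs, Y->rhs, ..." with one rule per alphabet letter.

A->B, B->AC, C->B

  step 2 ⇒ step 3: BBBBAC ⇒ AC·AC·AC·AC·B·B
    A ↦ B
    B ↦ AC
    C ↦ B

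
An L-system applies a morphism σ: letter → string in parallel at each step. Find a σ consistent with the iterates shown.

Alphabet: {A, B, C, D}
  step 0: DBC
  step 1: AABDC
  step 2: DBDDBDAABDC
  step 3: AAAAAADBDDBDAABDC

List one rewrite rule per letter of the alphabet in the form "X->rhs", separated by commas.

A->DBD, B->A, C->BDC, D->A

  step 2 ⇒ step 3: DBDDBDAABDC ⇒ A·A·A·A·A·A·DBD·DBD·A·A·BDC
    A ↦ DBD
    B ↦ A
    C ↦ BDC
    D ↦ A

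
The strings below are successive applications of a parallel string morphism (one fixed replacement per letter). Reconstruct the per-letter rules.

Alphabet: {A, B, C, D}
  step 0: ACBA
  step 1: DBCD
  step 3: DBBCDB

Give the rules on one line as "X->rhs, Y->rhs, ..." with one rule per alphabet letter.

  step 0 ⇒ step 1: ACBA ⇒ D·B·C·D
    A ↦ D
    B ↦ C
    C ↦ B
    D ↦ AC  (constrained at step 1)

A->D, B->C, C->B, D->AC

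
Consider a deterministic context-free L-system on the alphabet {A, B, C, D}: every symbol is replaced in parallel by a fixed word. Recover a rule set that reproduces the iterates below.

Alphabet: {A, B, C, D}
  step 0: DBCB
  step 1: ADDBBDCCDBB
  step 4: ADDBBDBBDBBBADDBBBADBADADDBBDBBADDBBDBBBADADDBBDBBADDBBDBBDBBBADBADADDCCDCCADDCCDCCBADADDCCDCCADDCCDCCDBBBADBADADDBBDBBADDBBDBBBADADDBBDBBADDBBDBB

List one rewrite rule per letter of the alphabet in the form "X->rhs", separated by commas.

A->B, B->DBB, C->DCC, D->AD

  step 0 ⇒ step 1: DBCB ⇒ AD·DBB·DCC·DBB
    B ↦ DBB
    C ↦ DCC
    D ↦ AD
    A ↦ B  (constrained at step 1)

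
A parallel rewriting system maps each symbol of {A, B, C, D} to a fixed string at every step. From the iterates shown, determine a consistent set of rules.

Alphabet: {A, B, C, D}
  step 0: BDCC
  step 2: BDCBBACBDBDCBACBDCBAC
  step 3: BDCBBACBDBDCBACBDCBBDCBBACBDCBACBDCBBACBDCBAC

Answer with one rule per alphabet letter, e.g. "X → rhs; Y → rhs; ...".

  step 2 ⇒ step 3: BDCBBACBDBDCBACBDCBAC ⇒ BD·CB·BAC·BD·BD·C·BAC·BD·CB·BD·CB·BAC·BD·C·BAC·BD·CB·BAC·BD·C·BAC
    A ↦ C
    B ↦ BD
    C ↦ BAC
    D ↦ CB

A->C, B->BD, C->BAC, D->CB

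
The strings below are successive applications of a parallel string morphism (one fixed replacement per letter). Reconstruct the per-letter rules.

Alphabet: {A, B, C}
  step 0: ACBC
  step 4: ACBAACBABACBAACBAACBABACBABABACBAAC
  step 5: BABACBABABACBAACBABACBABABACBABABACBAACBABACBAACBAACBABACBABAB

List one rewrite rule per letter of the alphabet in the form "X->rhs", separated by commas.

A->BA, B->AC, C->B

  step 4 ⇒ step 5: ACBAACBABACBAACBAACBABACBABABACBAAC ⇒ BA·B·AC·BA·BA·B·AC·BA·AC·BA·B·AC·BA·BA·B·AC·BA·BA·B·AC·BA·AC·BA·B·AC·BA·AC·BA·AC·BA·B·AC·BA·BA·B
    A ↦ BA
    B ↦ AC
    C ↦ B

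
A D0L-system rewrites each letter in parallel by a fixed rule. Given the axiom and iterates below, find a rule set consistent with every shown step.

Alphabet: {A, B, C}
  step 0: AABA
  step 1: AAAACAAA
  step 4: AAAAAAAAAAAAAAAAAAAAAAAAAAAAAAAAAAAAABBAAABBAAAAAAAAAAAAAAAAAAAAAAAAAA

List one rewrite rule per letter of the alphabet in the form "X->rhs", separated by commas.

  step 0 ⇒ step 1: AABA ⇒ AA·AA·CA·AA
    A ↦ AA
    B ↦ CA
    C ↦ ABB  (constrained at step 1)

A->AA, B->CA, C->ABB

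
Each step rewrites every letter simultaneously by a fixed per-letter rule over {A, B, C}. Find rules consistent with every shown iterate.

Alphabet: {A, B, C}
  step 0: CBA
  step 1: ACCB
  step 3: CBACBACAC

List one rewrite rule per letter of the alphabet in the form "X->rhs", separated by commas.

A->B, B->C, C->AC

  step 0 ⇒ step 1: CBA ⇒ AC·C·B
    A ↦ B
    B ↦ C
    C ↦ AC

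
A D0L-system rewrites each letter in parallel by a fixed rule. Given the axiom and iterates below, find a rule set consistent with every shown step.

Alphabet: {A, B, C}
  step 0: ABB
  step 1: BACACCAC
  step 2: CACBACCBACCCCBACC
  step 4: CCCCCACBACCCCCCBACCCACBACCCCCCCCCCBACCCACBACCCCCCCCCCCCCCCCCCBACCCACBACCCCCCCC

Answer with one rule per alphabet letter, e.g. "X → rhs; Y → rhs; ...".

  step 1 ⇒ step 2: BACACCAC ⇒ CAC·BA·CC·BA·CC·CC·BA·CC
    A ↦ BA
    B ↦ CAC
    C ↦ CC

A->BA, B->CAC, C->CC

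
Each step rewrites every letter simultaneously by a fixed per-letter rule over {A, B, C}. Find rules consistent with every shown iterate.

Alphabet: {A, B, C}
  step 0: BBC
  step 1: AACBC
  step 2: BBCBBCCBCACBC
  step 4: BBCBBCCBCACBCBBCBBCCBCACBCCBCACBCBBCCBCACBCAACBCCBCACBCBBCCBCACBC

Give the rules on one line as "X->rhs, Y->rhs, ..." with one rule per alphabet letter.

  step 1 ⇒ step 2: AACBC ⇒ BBC·BBC·CBC·A·CBC
    A ↦ BBC
    B ↦ A
    C ↦ CBC

A->BBC, B->A, C->CBC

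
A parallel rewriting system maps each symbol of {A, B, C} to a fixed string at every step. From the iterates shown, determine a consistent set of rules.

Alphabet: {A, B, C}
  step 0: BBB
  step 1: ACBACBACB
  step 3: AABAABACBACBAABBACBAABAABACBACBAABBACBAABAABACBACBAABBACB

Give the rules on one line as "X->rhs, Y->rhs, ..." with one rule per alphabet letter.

A->AAB, B->ACB, C->B

  step 0 ⇒ step 1: BBB ⇒ ACB·ACB·ACB
    B ↦ ACB
    A ↦ AAB  (constrained at step 1)
    C ↦ B  (constrained at step 1)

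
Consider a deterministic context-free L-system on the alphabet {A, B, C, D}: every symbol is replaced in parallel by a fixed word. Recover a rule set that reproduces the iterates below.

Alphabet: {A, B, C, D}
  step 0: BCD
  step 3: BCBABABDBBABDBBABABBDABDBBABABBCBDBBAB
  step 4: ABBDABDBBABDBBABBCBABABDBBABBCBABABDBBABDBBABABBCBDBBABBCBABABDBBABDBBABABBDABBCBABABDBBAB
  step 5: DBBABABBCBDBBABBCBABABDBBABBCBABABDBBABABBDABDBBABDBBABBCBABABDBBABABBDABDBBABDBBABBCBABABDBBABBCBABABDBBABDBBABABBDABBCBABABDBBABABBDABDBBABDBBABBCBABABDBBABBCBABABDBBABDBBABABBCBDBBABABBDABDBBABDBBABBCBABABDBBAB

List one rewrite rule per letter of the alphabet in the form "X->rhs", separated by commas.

A->DBB, B->AB, C->BD, D->BCB

  step 4 ⇒ step 5: ABBDABDBBABDBBABBCBABABDBBABBCBABABDBBABDBBABABBCBDBBABBCBABABDBBABDBBABABBDABBCBABABDBBAB ⇒ DBB·AB·AB·BCB·DBB·AB·BCB·AB·AB·DBB·AB·BCB·AB·AB·DBB·AB·AB·BD·AB·DBB·AB·DBB·AB·BCB·AB·AB·DBB·AB·AB·BD·AB·DBB·AB·DBB·AB·BCB·AB·AB·DBB·AB·BCB·AB·AB·DBB·AB·DBB·AB·AB·BD·AB·BCB·AB·AB·DBB·AB·AB·BD·AB·DBB·AB·DBB·AB·BCB·AB·AB·DBB·AB·BCB·AB·AB·DBB·AB·DBB·AB·AB·BCB·DBB·AB·AB·BD·AB·DBB·AB·DBB·AB·BCB·AB·AB·DBB·AB
    A ↦ DBB
    B ↦ AB
    C ↦ BD
    D ↦ BCB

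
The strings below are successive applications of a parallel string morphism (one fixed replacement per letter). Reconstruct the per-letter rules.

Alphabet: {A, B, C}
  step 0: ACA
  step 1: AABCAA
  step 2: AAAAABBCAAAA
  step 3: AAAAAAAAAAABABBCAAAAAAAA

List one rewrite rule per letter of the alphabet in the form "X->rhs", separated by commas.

A->AA, B->AB, C->BC

  step 2 ⇒ step 3: AAAAABBCAAAA ⇒ AA·AA·AA·AA·AA·AB·AB·BC·AA·AA·AA·AA
    A ↦ AA
    B ↦ AB
    C ↦ BC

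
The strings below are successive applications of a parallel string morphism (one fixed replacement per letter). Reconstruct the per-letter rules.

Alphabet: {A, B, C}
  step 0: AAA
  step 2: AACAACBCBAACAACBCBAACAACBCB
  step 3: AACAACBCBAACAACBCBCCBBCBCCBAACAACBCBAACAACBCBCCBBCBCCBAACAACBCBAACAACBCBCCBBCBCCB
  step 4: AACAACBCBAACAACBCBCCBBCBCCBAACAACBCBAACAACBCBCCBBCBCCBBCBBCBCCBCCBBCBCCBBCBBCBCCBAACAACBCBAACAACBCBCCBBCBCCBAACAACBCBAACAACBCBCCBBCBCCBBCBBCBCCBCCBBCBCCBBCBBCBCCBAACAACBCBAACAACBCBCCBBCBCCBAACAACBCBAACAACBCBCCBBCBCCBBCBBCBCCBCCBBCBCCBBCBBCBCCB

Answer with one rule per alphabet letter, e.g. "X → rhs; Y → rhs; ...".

  step 3 ⇒ step 4: AACAACBCBAACAACBCBCCBBCBCCBAACAACBCBAACAACBCBCCBBCBCCBAACAACBCBAACAACBCBCCBBCBCCB ⇒ AAC·AAC·BCB·AAC·AAC·BCB·CCB·BCB·CCB·AAC·AAC·BCB·AAC·AAC·BCB·CCB·BCB·CCB·BCB·BCB·CCB·CCB·BCB·CCB·BCB·BCB·CCB·AAC·AAC·BCB·AAC·AAC·BCB·CCB·BCB·CCB·AAC·AAC·BCB·AAC·AAC·BCB·CCB·BCB·CCB·BCB·BCB·CCB·CCB·BCB·CCB·BCB·BCB·CCB·AAC·AAC·BCB·AAC·AAC·BCB·CCB·BCB·CCB·AAC·AAC·BCB·AAC·AAC·BCB·CCB·BCB·CCB·BCB·BCB·CCB·CCB·BCB·CCB·BCB·BCB·CCB
    A ↦ AAC
    B ↦ CCB
    C ↦ BCB

A->AAC, B->CCB, C->BCB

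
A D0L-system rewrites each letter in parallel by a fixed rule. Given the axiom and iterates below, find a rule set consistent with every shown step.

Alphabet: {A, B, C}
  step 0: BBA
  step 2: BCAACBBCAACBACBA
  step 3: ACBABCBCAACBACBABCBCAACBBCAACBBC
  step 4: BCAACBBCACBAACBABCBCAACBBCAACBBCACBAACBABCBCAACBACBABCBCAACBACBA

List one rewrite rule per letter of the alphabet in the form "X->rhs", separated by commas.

  step 3 ⇒ step 4: ACBABCBCAACBACBABCBCAACBBCAACBBC ⇒ BC·A·ACB·BC·ACB·A·ACB·A·BC·BC·A·ACB·BC·A·ACB·BC·ACB·A·ACB·A·BC·BC·A·ACB·ACB·A·BC·BC·A·ACB·ACB·A
    A ↦ BC
    B ↦ ACB
    C ↦ A

A->BC, B->ACB, C->A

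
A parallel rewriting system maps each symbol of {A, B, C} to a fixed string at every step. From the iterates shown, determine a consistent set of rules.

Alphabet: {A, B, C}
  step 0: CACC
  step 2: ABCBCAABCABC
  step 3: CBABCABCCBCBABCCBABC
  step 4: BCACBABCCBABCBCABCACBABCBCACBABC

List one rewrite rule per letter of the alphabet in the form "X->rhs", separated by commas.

  step 3 ⇒ step 4: CBABCABCCBCBABCCBABC ⇒ BC·A·CB·A·BC·CB·A·BC·BC·A·BC·A·CB·A·BC·BC·A·CB·A·BC
    A ↦ CB
    B ↦ A
    C ↦ BC

A->CB, B->A, C->BC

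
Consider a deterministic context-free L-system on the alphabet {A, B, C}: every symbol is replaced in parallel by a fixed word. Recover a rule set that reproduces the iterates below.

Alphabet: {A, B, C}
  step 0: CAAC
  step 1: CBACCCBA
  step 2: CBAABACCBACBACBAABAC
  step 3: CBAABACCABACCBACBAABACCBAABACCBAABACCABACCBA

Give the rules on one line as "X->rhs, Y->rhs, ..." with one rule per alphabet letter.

A->C, B->ABA, C->CBA

  step 2 ⇒ step 3: CBAABACCBACBACBAABAC ⇒ CBA·ABA·C·C·ABA·C·CBA·CBA·ABA·C·CBA·ABA·C·CBA·ABA·C·C·ABA·C·CBA
    A ↦ C
    B ↦ ABA
    C ↦ CBA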